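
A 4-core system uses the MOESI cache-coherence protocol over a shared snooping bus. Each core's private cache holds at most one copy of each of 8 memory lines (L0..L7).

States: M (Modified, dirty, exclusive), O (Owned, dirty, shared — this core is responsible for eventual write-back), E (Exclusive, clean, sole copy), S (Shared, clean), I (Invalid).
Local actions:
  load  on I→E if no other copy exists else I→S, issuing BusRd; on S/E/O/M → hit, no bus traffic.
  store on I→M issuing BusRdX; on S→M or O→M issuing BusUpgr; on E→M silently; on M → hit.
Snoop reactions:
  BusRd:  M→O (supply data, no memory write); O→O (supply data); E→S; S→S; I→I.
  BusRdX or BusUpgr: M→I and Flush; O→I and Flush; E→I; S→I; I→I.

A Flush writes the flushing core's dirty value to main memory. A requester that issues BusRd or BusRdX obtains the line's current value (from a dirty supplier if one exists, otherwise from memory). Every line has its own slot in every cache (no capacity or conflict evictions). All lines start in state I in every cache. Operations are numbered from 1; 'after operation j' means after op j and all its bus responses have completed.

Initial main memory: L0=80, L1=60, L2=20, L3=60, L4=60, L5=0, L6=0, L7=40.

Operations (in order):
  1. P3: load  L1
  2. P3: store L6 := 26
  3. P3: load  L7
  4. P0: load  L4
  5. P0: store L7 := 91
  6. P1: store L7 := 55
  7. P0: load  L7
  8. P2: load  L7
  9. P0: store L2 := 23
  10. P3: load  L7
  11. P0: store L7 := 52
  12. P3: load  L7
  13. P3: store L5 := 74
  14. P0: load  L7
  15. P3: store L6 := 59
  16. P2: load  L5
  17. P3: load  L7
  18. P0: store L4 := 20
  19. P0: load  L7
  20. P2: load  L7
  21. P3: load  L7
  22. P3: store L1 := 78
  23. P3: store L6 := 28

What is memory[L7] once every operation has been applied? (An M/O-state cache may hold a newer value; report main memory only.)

  op1 P3: load  L1 → I/I/I/E on L1; bus BusRd; mem=60
  op2 P3: store L6 := 26 → I/I/I/M on L6; bus BusRdX; mem=0
  op3 P3: load  L7 → I/I/I/E on L7; bus BusRd; mem=40
  op4 P0: load  L4 → E/I/I/I on L4; bus BusRd; mem=60
  op5 P0: store L7 := 91 → M/I/I/I on L7; bus BusRdX; mem=40
  op6 P1: store L7 := 55 → I/M/I/I on L7; bus BusRdX Flush; mem=91
  op7 P0: load  L7 → S/O/I/I on L7; bus BusRd; mem=91
  op8 P2: load  L7 → S/O/S/I on L7; bus BusRd; mem=91
  op9 P0: store L2 := 23 → M/I/I/I on L2; bus BusRdX; mem=20
  op10 P3: load  L7 → S/O/S/S on L7; bus BusRd; mem=91
  op11 P0: store L7 := 52 → M/I/I/I on L7; bus BusUpgr Flush; mem=55
  op12 P3: load  L7 → O/I/I/S on L7; bus BusRd; mem=55
  op13 P3: store L5 := 74 → I/I/I/M on L5; bus BusRdX; mem=0
  op14 P0: load  L7 → O/I/I/S on L7; bus (none); mem=55
  op15 P3: store L6 := 59 → I/I/I/M on L6; bus (none); mem=0
  op16 P2: load  L5 → I/I/S/O on L5; bus BusRd; mem=0
  op17 P3: load  L7 → O/I/I/S on L7; bus (none); mem=55
  op18 P0: store L4 := 20 → M/I/I/I on L4; bus (none); mem=60
  op19 P0: load  L7 → O/I/I/S on L7; bus (none); mem=55
  op20 P2: load  L7 → O/I/S/S on L7; bus BusRd; mem=55
  op21 P3: load  L7 → O/I/S/S on L7; bus (none); mem=55
  op22 P3: store L1 := 78 → I/I/I/M on L1; bus (none); mem=60
  op23 P3: store L6 := 28 → I/I/I/M on L6; bus (none); mem=0

memory[L7] = 55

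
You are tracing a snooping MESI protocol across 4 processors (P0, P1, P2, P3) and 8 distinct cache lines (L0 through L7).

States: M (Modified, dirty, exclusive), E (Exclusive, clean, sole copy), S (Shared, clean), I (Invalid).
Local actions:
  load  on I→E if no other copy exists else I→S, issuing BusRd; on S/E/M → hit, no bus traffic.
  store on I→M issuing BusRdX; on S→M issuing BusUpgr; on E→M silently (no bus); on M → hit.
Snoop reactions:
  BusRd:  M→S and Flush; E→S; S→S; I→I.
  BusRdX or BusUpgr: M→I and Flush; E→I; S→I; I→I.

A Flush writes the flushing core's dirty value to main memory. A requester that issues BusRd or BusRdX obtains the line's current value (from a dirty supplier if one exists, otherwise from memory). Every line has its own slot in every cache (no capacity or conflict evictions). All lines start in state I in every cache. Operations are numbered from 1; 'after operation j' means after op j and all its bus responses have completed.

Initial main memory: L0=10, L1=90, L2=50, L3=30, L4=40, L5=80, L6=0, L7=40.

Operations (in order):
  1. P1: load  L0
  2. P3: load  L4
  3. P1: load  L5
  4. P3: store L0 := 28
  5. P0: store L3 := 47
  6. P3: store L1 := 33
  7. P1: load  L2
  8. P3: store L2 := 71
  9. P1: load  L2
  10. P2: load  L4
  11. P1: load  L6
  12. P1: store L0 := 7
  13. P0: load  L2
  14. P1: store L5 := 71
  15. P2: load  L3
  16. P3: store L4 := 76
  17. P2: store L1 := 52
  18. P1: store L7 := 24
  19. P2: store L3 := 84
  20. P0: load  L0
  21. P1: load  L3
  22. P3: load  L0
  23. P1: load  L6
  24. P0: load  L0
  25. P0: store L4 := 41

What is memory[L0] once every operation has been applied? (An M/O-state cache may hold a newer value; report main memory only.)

1. P1: load  L0  bus=[BusRd]  L0: P0=I P1=E P2=I P3=I  mem[L0]=10
2. P3: load  L4  bus=[BusRd]  L4: P0=I P1=I P2=I P3=E  mem[L4]=40
3. P1: load  L5  bus=[BusRd]  L5: P0=I P1=E P2=I P3=I  mem[L5]=80
4. P3: store L0 := 28  bus=[BusRdX]  L0: P0=I P1=I P2=I P3=M  mem[L0]=10
5. P0: store L3 := 47  bus=[BusRdX]  L3: P0=M P1=I P2=I P3=I  mem[L3]=30
6. P3: store L1 := 33  bus=[BusRdX]  L1: P0=I P1=I P2=I P3=M  mem[L1]=90
7. P1: load  L2  bus=[BusRd]  L2: P0=I P1=E P2=I P3=I  mem[L2]=50
8. P3: store L2 := 71  bus=[BusRdX]  L2: P0=I P1=I P2=I P3=M  mem[L2]=50
9. P1: load  L2  bus=[BusRd,Flush]  L2: P0=I P1=S P2=I P3=S  mem[L2]=71
10. P2: load  L4  bus=[BusRd]  L4: P0=I P1=I P2=S P3=S  mem[L4]=40
11. P1: load  L6  bus=[BusRd]  L6: P0=I P1=E P2=I P3=I  mem[L6]=0
12. P1: store L0 := 7  bus=[BusRdX,Flush]  L0: P0=I P1=M P2=I P3=I  mem[L0]=28
13. P0: load  L2  bus=[BusRd]  L2: P0=S P1=S P2=I P3=S  mem[L2]=71
14. P1: store L5 := 71  bus=[-]  L5: P0=I P1=M P2=I P3=I  mem[L5]=80
15. P2: load  L3  bus=[BusRd,Flush]  L3: P0=S P1=I P2=S P3=I  mem[L3]=47
16. P3: store L4 := 76  bus=[BusUpgr]  L4: P0=I P1=I P2=I P3=M  mem[L4]=40
17. P2: store L1 := 52  bus=[BusRdX,Flush]  L1: P0=I P1=I P2=M P3=I  mem[L1]=33
18. P1: store L7 := 24  bus=[BusRdX]  L7: P0=I P1=M P2=I P3=I  mem[L7]=40
19. P2: store L3 := 84  bus=[BusUpgr]  L3: P0=I P1=I P2=M P3=I  mem[L3]=47
20. P0: load  L0  bus=[BusRd,Flush]  L0: P0=S P1=S P2=I P3=I  mem[L0]=7
21. P1: load  L3  bus=[BusRd,Flush]  L3: P0=I P1=S P2=S P3=I  mem[L3]=84
22. P3: load  L0  bus=[BusRd]  L0: P0=S P1=S P2=I P3=S  mem[L0]=7
23. P1: load  L6  bus=[-]  L6: P0=I P1=E P2=I P3=I  mem[L6]=0
24. P0: load  L0  bus=[-]  L0: P0=S P1=S P2=I P3=S  mem[L0]=7
25. P0: store L4 := 41  bus=[BusRdX,Flush]  L4: P0=M P1=I P2=I P3=I  mem[L4]=76

memory[L0] = 7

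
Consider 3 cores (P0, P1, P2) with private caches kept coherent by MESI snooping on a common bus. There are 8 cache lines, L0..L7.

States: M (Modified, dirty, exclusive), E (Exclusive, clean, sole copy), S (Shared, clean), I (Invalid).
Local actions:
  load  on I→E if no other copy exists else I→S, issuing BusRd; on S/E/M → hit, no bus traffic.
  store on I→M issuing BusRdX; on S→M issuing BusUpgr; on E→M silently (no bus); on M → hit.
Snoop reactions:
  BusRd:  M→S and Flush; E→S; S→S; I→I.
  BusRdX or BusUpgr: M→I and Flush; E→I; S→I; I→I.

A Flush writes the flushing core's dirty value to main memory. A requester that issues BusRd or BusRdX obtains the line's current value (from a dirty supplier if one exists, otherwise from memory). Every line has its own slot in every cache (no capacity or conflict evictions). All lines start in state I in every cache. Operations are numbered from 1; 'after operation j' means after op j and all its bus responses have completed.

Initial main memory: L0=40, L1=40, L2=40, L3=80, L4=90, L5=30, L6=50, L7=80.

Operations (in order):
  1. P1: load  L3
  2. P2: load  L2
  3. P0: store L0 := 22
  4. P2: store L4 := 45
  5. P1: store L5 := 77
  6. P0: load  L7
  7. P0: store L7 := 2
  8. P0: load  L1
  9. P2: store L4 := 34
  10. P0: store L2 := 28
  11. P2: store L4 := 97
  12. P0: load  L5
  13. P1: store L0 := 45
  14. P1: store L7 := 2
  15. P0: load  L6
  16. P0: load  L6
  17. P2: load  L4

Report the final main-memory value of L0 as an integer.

memory[L0] = 22

  op1 P1: load  L3 → I/E/I on L3; bus BusRd; mem=80
  op2 P2: load  L2 → I/I/E on L2; bus BusRd; mem=40
  op3 P0: store L0 := 22 → M/I/I on L0; bus BusRdX; mem=40
  op4 P2: store L4 := 45 → I/I/M on L4; bus BusRdX; mem=90
  op5 P1: store L5 := 77 → I/M/I on L5; bus BusRdX; mem=30
  op6 P0: load  L7 → E/I/I on L7; bus BusRd; mem=80
  op7 P0: store L7 := 2 → M/I/I on L7; bus (none); mem=80
  op8 P0: load  L1 → E/I/I on L1; bus BusRd; mem=40
  op9 P2: store L4 := 34 → I/I/M on L4; bus (none); mem=90
  op10 P0: store L2 := 28 → M/I/I on L2; bus BusRdX; mem=40
  op11 P2: store L4 := 97 → I/I/M on L4; bus (none); mem=90
  op12 P0: load  L5 → S/S/I on L5; bus BusRd Flush; mem=77
  op13 P1: store L0 := 45 → I/M/I on L0; bus BusRdX Flush; mem=22
  op14 P1: store L7 := 2 → I/M/I on L7; bus BusRdX Flush; mem=2
  op15 P0: load  L6 → E/I/I on L6; bus BusRd; mem=50
  op16 P0: load  L6 → E/I/I on L6; bus (none); mem=50
  op17 P2: load  L4 → I/I/M on L4; bus (none); mem=90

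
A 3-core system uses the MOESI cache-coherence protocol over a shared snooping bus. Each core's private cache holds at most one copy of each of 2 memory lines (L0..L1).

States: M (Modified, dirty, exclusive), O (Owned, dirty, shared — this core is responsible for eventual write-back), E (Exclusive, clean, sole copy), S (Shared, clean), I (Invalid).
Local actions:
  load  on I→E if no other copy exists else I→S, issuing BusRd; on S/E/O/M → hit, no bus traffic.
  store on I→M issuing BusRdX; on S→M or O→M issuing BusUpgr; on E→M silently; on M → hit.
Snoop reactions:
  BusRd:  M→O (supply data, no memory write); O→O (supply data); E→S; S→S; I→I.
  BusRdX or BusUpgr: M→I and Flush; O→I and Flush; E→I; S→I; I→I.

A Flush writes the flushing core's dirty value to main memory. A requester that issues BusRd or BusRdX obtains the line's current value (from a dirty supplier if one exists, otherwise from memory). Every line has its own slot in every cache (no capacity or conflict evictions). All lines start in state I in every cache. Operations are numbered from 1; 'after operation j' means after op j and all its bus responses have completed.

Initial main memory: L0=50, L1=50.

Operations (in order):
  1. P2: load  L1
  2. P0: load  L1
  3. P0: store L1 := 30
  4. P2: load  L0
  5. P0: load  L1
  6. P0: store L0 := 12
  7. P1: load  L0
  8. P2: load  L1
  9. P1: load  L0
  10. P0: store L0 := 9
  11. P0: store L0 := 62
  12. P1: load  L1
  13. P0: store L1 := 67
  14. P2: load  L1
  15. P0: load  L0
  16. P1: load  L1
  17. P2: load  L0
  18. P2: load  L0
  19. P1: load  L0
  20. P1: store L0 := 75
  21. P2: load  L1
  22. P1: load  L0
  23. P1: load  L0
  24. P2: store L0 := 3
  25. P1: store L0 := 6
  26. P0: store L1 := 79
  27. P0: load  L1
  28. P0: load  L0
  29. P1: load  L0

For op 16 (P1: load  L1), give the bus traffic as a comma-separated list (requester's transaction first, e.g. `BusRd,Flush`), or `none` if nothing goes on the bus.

bus = BusRd

1. P2: load  L1  bus=[BusRd]  L1: P0=I P1=I P2=E  mem[L1]=50
2. P0: load  L1  bus=[BusRd]  L1: P0=S P1=I P2=S  mem[L1]=50
3. P0: store L1 := 30  bus=[BusUpgr]  L1: P0=M P1=I P2=I  mem[L1]=50
4. P2: load  L0  bus=[BusRd]  L0: P0=I P1=I P2=E  mem[L0]=50
5. P0: load  L1  bus=[-]  L1: P0=M P1=I P2=I  mem[L1]=50
6. P0: store L0 := 12  bus=[BusRdX]  L0: P0=M P1=I P2=I  mem[L0]=50
7. P1: load  L0  bus=[BusRd]  L0: P0=O P1=S P2=I  mem[L0]=50
8. P2: load  L1  bus=[BusRd]  L1: P0=O P1=I P2=S  mem[L1]=50
9. P1: load  L0  bus=[-]  L0: P0=O P1=S P2=I  mem[L0]=50
10. P0: store L0 := 9  bus=[BusUpgr]  L0: P0=M P1=I P2=I  mem[L0]=50
11. P0: store L0 := 62  bus=[-]  L0: P0=M P1=I P2=I  mem[L0]=50
12. P1: load  L1  bus=[BusRd]  L1: P0=O P1=S P2=S  mem[L1]=50
13. P0: store L1 := 67  bus=[BusUpgr]  L1: P0=M P1=I P2=I  mem[L1]=50
14. P2: load  L1  bus=[BusRd]  L1: P0=O P1=I P2=S  mem[L1]=50
15. P0: load  L0  bus=[-]  L0: P0=M P1=I P2=I  mem[L0]=50
16. P1: load  L1  bus=[BusRd]  L1: P0=O P1=S P2=S  mem[L1]=50
17. P2: load  L0  bus=[BusRd]  L0: P0=O P1=I P2=S  mem[L0]=50
18. P2: load  L0  bus=[-]  L0: P0=O P1=I P2=S  mem[L0]=50
19. P1: load  L0  bus=[BusRd]  L0: P0=O P1=S P2=S  mem[L0]=50
20. P1: store L0 := 75  bus=[BusUpgr,Flush]  L0: P0=I P1=M P2=I  mem[L0]=62
21. P2: load  L1  bus=[-]  L1: P0=O P1=S P2=S  mem[L1]=50
22. P1: load  L0  bus=[-]  L0: P0=I P1=M P2=I  mem[L0]=62
23. P1: load  L0  bus=[-]  L0: P0=I P1=M P2=I  mem[L0]=62
24. P2: store L0 := 3  bus=[BusRdX,Flush]  L0: P0=I P1=I P2=M  mem[L0]=75
25. P1: store L0 := 6  bus=[BusRdX,Flush]  L0: P0=I P1=M P2=I  mem[L0]=3
26. P0: store L1 := 79  bus=[BusUpgr]  L1: P0=M P1=I P2=I  mem[L1]=50
27. P0: load  L1  bus=[-]  L1: P0=M P1=I P2=I  mem[L1]=50
28. P0: load  L0  bus=[BusRd]  L0: P0=S P1=O P2=I  mem[L0]=3
29. P1: load  L0  bus=[-]  L0: P0=S P1=O P2=I  mem[L0]=3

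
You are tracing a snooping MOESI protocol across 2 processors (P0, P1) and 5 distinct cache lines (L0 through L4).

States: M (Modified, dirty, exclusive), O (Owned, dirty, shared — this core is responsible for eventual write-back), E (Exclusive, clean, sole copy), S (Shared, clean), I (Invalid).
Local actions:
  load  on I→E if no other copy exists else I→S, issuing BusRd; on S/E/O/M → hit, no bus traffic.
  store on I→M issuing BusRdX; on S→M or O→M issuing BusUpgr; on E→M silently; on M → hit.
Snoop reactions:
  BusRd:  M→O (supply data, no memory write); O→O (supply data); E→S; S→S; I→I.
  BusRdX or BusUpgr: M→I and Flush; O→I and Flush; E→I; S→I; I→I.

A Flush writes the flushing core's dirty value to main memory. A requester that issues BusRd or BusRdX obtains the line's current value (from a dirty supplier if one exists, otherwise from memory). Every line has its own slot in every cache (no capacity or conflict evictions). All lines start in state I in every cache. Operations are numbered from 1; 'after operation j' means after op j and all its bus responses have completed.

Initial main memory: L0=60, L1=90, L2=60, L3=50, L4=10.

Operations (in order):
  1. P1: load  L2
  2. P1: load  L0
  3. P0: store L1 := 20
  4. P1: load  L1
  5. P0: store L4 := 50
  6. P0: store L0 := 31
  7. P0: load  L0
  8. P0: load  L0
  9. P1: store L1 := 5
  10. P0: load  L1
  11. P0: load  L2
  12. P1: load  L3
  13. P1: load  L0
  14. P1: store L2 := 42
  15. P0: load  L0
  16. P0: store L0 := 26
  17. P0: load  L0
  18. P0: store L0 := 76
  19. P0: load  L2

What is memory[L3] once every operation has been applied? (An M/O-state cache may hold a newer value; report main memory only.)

1. P1: load  L2  bus=[BusRd]  L2: P0=I P1=E  mem[L2]=60
2. P1: load  L0  bus=[BusRd]  L0: P0=I P1=E  mem[L0]=60
3. P0: store L1 := 20  bus=[BusRdX]  L1: P0=M P1=I  mem[L1]=90
4. P1: load  L1  bus=[BusRd]  L1: P0=O P1=S  mem[L1]=90
5. P0: store L4 := 50  bus=[BusRdX]  L4: P0=M P1=I  mem[L4]=10
6. P0: store L0 := 31  bus=[BusRdX]  L0: P0=M P1=I  mem[L0]=60
7. P0: load  L0  bus=[-]  L0: P0=M P1=I  mem[L0]=60
8. P0: load  L0  bus=[-]  L0: P0=M P1=I  mem[L0]=60
9. P1: store L1 := 5  bus=[BusUpgr,Flush]  L1: P0=I P1=M  mem[L1]=20
10. P0: load  L1  bus=[BusRd]  L1: P0=S P1=O  mem[L1]=20
11. P0: load  L2  bus=[BusRd]  L2: P0=S P1=S  mem[L2]=60
12. P1: load  L3  bus=[BusRd]  L3: P0=I P1=E  mem[L3]=50
13. P1: load  L0  bus=[BusRd]  L0: P0=O P1=S  mem[L0]=60
14. P1: store L2 := 42  bus=[BusUpgr]  L2: P0=I P1=M  mem[L2]=60
15. P0: load  L0  bus=[-]  L0: P0=O P1=S  mem[L0]=60
16. P0: store L0 := 26  bus=[BusUpgr]  L0: P0=M P1=I  mem[L0]=60
17. P0: load  L0  bus=[-]  L0: P0=M P1=I  mem[L0]=60
18. P0: store L0 := 76  bus=[-]  L0: P0=M P1=I  mem[L0]=60
19. P0: load  L2  bus=[BusRd]  L2: P0=S P1=O  mem[L2]=60

memory[L3] = 50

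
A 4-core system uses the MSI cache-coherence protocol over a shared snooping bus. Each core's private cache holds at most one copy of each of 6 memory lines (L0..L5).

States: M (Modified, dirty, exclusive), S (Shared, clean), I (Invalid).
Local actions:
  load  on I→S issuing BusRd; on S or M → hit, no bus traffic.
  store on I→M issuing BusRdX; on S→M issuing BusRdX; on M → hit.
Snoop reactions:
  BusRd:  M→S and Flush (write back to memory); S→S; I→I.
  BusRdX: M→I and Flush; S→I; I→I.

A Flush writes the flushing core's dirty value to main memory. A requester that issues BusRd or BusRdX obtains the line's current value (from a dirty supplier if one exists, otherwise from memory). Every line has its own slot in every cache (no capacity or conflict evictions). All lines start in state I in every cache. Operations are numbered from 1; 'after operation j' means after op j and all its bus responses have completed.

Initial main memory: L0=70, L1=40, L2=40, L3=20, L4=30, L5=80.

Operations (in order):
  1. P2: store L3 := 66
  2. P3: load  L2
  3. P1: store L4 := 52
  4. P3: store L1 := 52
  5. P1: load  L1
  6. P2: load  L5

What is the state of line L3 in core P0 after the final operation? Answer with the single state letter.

[1] P2: store L3 := 66 | P0:I, P1:I, P2:M(66), P3:I | bus: BusRdX
[2] P3: load  L2 | P0:I, P1:I, P2:I, P3:S(40) | bus: BusRd
[3] P1: store L4 := 52 | P0:I, P1:M(52), P2:I, P3:I | bus: BusRdX
[4] P3: store L1 := 52 | P0:I, P1:I, P2:I, P3:M(52) | bus: BusRdX
[5] P1: load  L1 | P0:I, P1:S(52), P2:I, P3:S(52) | bus: BusRd,Flush
[6] P2: load  L5 | P0:I, P1:I, P2:S(80), P3:I | bus: BusRd

state = I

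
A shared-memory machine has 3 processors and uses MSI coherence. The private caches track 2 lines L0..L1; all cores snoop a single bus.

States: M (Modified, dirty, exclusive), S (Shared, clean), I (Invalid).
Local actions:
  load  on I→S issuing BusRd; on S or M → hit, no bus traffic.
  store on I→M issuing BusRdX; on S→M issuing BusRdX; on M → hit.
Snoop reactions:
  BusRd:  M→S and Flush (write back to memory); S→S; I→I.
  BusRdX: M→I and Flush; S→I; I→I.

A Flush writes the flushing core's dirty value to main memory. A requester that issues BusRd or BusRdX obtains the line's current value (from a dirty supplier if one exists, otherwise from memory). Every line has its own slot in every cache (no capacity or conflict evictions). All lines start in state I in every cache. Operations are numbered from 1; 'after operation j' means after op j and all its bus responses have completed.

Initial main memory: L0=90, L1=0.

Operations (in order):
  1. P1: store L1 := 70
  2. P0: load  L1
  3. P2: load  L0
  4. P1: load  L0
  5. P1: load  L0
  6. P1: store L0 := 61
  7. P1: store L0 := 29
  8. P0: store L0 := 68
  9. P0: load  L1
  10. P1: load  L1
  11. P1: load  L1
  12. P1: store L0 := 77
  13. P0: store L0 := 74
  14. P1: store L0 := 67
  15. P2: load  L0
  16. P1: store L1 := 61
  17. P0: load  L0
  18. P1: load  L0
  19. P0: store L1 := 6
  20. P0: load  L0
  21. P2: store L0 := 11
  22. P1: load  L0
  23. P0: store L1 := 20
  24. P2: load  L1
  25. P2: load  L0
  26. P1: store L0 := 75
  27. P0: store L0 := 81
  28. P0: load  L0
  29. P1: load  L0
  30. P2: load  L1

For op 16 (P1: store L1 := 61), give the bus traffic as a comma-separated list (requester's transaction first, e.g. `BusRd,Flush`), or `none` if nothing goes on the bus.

  op1 P1: store L1 := 70 → I/M/I on L1; bus BusRdX; mem=0
  op2 P0: load  L1 → S/S/I on L1; bus BusRd Flush; mem=70
  op3 P2: load  L0 → I/I/S on L0; bus BusRd; mem=90
  op4 P1: load  L0 → I/S/S on L0; bus BusRd; mem=90
  op5 P1: load  L0 → I/S/S on L0; bus (none); mem=90
  op6 P1: store L0 := 61 → I/M/I on L0; bus BusRdX; mem=90
  op7 P1: store L0 := 29 → I/M/I on L0; bus (none); mem=90
  op8 P0: store L0 := 68 → M/I/I on L0; bus BusRdX Flush; mem=29
  op9 P0: load  L1 → S/S/I on L1; bus (none); mem=70
  op10 P1: load  L1 → S/S/I on L1; bus (none); mem=70
  op11 P1: load  L1 → S/S/I on L1; bus (none); mem=70
  op12 P1: store L0 := 77 → I/M/I on L0; bus BusRdX Flush; mem=68
  op13 P0: store L0 := 74 → M/I/I on L0; bus BusRdX Flush; mem=77
  op14 P1: store L0 := 67 → I/M/I on L0; bus BusRdX Flush; mem=74
  op15 P2: load  L0 → I/S/S on L0; bus BusRd Flush; mem=67
  op16 P1: store L1 := 61 → I/M/I on L1; bus BusRdX; mem=70
  op17 P0: load  L0 → S/S/S on L0; bus BusRd; mem=67
  op18 P1: load  L0 → S/S/S on L0; bus (none); mem=67
  op19 P0: store L1 := 6 → M/I/I on L1; bus BusRdX Flush; mem=61
  op20 P0: load  L0 → S/S/S on L0; bus (none); mem=67
  op21 P2: store L0 := 11 → I/I/M on L0; bus BusRdX; mem=67
  op22 P1: load  L0 → I/S/S on L0; bus BusRd Flush; mem=11
  op23 P0: store L1 := 20 → M/I/I on L1; bus (none); mem=61
  op24 P2: load  L1 → S/I/S on L1; bus BusRd Flush; mem=20
  op25 P2: load  L0 → I/S/S on L0; bus (none); mem=11
  op26 P1: store L0 := 75 → I/M/I on L0; bus BusRdX; mem=11
  op27 P0: store L0 := 81 → M/I/I on L0; bus BusRdX Flush; mem=75
  op28 P0: load  L0 → M/I/I on L0; bus (none); mem=75
  op29 P1: load  L0 → S/S/I on L0; bus BusRd Flush; mem=81
  op30 P2: load  L1 → S/I/S on L1; bus (none); mem=20

bus = BusRdX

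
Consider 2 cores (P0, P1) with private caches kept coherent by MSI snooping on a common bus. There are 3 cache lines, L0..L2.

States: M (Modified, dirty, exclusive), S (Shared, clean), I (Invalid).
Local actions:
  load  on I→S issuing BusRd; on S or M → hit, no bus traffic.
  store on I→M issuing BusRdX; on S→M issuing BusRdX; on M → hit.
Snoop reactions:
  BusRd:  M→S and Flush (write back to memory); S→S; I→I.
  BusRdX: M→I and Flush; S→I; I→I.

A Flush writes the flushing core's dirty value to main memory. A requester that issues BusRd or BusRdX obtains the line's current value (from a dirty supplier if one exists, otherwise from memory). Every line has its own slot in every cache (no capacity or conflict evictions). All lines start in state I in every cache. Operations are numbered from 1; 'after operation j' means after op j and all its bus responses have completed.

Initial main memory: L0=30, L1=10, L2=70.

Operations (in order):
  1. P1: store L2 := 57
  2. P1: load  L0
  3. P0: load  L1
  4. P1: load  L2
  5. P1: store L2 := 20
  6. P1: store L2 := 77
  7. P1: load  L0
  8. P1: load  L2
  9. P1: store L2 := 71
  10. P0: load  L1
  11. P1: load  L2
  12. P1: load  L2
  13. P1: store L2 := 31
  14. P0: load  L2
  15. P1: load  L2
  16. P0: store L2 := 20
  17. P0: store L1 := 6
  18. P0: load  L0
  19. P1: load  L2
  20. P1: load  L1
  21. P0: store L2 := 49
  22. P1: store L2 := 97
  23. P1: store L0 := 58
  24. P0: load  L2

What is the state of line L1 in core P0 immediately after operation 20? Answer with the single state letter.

state = S

step 1: P1: store L2 := 57  ⟶  IM  (L2)  txn=BusRdX  M[L2]=70
step 2: P1: load  L0  ⟶  IS  (L0)  txn=BusRd  M[L0]=30
step 3: P0: load  L1  ⟶  SI  (L1)  txn=BusRd  M[L1]=10
step 4: P1: load  L2  ⟶  IM  (L2)  txn=∅  M[L2]=70
step 5: P1: store L2 := 20  ⟶  IM  (L2)  txn=∅  M[L2]=70
step 6: P1: store L2 := 77  ⟶  IM  (L2)  txn=∅  M[L2]=70
step 7: P1: load  L0  ⟶  IS  (L0)  txn=∅  M[L0]=30
step 8: P1: load  L2  ⟶  IM  (L2)  txn=∅  M[L2]=70
step 9: P1: store L2 := 71  ⟶  IM  (L2)  txn=∅  M[L2]=70
step 10: P0: load  L1  ⟶  SI  (L1)  txn=∅  M[L1]=10
step 11: P1: load  L2  ⟶  IM  (L2)  txn=∅  M[L2]=70
step 12: P1: load  L2  ⟶  IM  (L2)  txn=∅  M[L2]=70
step 13: P1: store L2 := 31  ⟶  IM  (L2)  txn=∅  M[L2]=70
step 14: P0: load  L2  ⟶  SS  (L2)  txn=BusRd+Flush  M[L2]=31
step 15: P1: load  L2  ⟶  SS  (L2)  txn=∅  M[L2]=31
step 16: P0: store L2 := 20  ⟶  MI  (L2)  txn=BusRdX  M[L2]=31
step 17: P0: store L1 := 6  ⟶  MI  (L1)  txn=BusRdX  M[L1]=10
step 18: P0: load  L0  ⟶  SS  (L0)  txn=BusRd  M[L0]=30
step 19: P1: load  L2  ⟶  SS  (L2)  txn=BusRd+Flush  M[L2]=20
step 20: P1: load  L1  ⟶  SS  (L1)  txn=BusRd+Flush  M[L1]=6
step 21: P0: store L2 := 49  ⟶  MI  (L2)  txn=BusRdX  M[L2]=20
step 22: P1: store L2 := 97  ⟶  IM  (L2)  txn=BusRdX+Flush  M[L2]=49
step 23: P1: store L0 := 58  ⟶  IM  (L0)  txn=BusRdX  M[L0]=30
step 24: P0: load  L2  ⟶  SS  (L2)  txn=BusRd+Flush  M[L2]=97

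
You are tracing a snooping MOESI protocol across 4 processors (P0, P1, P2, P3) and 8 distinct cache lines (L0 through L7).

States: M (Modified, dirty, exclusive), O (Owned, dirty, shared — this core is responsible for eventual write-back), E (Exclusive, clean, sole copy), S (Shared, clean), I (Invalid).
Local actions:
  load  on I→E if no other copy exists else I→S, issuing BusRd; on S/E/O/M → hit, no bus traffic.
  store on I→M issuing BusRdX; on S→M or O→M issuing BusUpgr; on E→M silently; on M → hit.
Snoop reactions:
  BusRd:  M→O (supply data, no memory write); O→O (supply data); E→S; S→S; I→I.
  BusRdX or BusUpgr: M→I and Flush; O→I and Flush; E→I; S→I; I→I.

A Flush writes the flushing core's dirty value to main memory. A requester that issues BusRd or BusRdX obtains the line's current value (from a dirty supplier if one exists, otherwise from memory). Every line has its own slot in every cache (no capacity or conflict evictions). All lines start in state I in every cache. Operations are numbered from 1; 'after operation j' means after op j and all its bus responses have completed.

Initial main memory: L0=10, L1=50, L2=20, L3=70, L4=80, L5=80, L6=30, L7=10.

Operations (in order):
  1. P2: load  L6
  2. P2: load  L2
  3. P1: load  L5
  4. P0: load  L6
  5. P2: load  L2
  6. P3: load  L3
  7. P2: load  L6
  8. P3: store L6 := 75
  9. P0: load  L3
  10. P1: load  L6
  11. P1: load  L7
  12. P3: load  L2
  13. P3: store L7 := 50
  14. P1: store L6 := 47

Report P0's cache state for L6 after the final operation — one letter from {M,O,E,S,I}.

state = I

  op1 P2: load  L6 → I/I/E/I on L6; bus BusRd; mem=30
  op2 P2: load  L2 → I/I/E/I on L2; bus BusRd; mem=20
  op3 P1: load  L5 → I/E/I/I on L5; bus BusRd; mem=80
  op4 P0: load  L6 → S/I/S/I on L6; bus BusRd; mem=30
  op5 P2: load  L2 → I/I/E/I on L2; bus (none); mem=20
  op6 P3: load  L3 → I/I/I/E on L3; bus BusRd; mem=70
  op7 P2: load  L6 → S/I/S/I on L6; bus (none); mem=30
  op8 P3: store L6 := 75 → I/I/I/M on L6; bus BusRdX; mem=30
  op9 P0: load  L3 → S/I/I/S on L3; bus BusRd; mem=70
  op10 P1: load  L6 → I/S/I/O on L6; bus BusRd; mem=30
  op11 P1: load  L7 → I/E/I/I on L7; bus BusRd; mem=10
  op12 P3: load  L2 → I/I/S/S on L2; bus BusRd; mem=20
  op13 P3: store L7 := 50 → I/I/I/M on L7; bus BusRdX; mem=10
  op14 P1: store L6 := 47 → I/M/I/I on L6; bus BusUpgr Flush; mem=75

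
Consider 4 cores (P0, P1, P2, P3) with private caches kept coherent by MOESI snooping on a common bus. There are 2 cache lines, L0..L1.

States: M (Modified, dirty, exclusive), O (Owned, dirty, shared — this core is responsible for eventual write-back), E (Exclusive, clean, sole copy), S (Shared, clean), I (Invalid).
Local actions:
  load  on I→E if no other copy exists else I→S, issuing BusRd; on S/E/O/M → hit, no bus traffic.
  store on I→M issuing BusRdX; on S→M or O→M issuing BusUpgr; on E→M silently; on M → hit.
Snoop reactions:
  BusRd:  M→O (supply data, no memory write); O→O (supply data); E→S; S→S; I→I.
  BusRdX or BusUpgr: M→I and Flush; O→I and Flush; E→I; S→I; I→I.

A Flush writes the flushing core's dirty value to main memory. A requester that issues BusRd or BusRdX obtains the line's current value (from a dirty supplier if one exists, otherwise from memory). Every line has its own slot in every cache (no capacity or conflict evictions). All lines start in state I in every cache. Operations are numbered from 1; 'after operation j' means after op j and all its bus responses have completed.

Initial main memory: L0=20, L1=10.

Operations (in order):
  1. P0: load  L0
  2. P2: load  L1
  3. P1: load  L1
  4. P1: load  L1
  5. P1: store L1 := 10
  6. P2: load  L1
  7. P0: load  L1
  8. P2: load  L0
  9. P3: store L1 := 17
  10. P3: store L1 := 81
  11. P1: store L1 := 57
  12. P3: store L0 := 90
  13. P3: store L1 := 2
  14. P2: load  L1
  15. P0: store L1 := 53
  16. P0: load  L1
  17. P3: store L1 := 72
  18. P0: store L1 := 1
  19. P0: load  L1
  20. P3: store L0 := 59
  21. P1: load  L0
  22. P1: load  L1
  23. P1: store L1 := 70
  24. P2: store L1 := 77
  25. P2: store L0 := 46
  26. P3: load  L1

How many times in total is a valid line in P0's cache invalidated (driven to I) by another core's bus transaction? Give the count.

  op1 P0: load  L0 → E/I/I/I on L0; bus BusRd; mem=20
  op2 P2: load  L1 → I/I/E/I on L1; bus BusRd; mem=10
  op3 P1: load  L1 → I/S/S/I on L1; bus BusRd; mem=10
  op4 P1: load  L1 → I/S/S/I on L1; bus (none); mem=10
  op5 P1: store L1 := 10 → I/M/I/I on L1; bus BusUpgr; mem=10
  op6 P2: load  L1 → I/O/S/I on L1; bus BusRd; mem=10
  op7 P0: load  L1 → S/O/S/I on L1; bus BusRd; mem=10
  op8 P2: load  L0 → S/I/S/I on L0; bus BusRd; mem=20
  op9 P3: store L1 := 17 → I/I/I/M on L1; bus BusRdX Flush; mem=10
  op10 P3: store L1 := 81 → I/I/I/M on L1; bus (none); mem=10
  op11 P1: store L1 := 57 → I/M/I/I on L1; bus BusRdX Flush; mem=81
  op12 P3: store L0 := 90 → I/I/I/M on L0; bus BusRdX; mem=20
  op13 P3: store L1 := 2 → I/I/I/M on L1; bus BusRdX Flush; mem=57
  op14 P2: load  L1 → I/I/S/O on L1; bus BusRd; mem=57
  op15 P0: store L1 := 53 → M/I/I/I on L1; bus BusRdX Flush; mem=2
  op16 P0: load  L1 → M/I/I/I on L1; bus (none); mem=2
  op17 P3: store L1 := 72 → I/I/I/M on L1; bus BusRdX Flush; mem=53
  op18 P0: store L1 := 1 → M/I/I/I on L1; bus BusRdX Flush; mem=72
  op19 P0: load  L1 → M/I/I/I on L1; bus (none); mem=72
  op20 P3: store L0 := 59 → I/I/I/M on L0; bus (none); mem=20
  op21 P1: load  L0 → I/S/I/O on L0; bus BusRd; mem=20
  op22 P1: load  L1 → O/S/I/I on L1; bus BusRd; mem=72
  op23 P1: store L1 := 70 → I/M/I/I on L1; bus BusUpgr Flush; mem=1
  op24 P2: store L1 := 77 → I/I/M/I on L1; bus BusRdX Flush; mem=70
  op25 P2: store L0 := 46 → I/I/M/I on L0; bus BusRdX Flush; mem=59
  op26 P3: load  L1 → I/I/O/S on L1; bus BusRd; mem=70

invalidations = 4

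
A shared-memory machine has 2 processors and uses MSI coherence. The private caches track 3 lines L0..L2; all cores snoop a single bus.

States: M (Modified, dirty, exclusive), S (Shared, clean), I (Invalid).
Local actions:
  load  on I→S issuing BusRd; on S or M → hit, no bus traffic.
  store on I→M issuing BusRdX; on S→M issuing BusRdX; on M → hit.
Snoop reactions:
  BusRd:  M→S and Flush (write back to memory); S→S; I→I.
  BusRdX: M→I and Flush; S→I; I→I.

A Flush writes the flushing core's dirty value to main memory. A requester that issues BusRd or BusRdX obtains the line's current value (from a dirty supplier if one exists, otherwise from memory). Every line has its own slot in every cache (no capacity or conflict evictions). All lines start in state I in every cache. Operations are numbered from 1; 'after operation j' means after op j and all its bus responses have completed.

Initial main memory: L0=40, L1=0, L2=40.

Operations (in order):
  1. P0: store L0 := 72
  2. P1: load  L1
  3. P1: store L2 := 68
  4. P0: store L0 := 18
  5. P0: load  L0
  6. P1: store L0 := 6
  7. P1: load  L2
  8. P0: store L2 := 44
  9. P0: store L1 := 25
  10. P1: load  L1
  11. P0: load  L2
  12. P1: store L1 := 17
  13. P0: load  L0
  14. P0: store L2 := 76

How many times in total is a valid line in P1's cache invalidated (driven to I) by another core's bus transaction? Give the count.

invalidations = 2

1. P0: store L0 := 72  bus=[BusRdX]  L0: P0=M P1=I  mem[L0]=40
2. P1: load  L1  bus=[BusRd]  L1: P0=I P1=S  mem[L1]=0
3. P1: store L2 := 68  bus=[BusRdX]  L2: P0=I P1=M  mem[L2]=40
4. P0: store L0 := 18  bus=[-]  L0: P0=M P1=I  mem[L0]=40
5. P0: load  L0  bus=[-]  L0: P0=M P1=I  mem[L0]=40
6. P1: store L0 := 6  bus=[BusRdX,Flush]  L0: P0=I P1=M  mem[L0]=18
7. P1: load  L2  bus=[-]  L2: P0=I P1=M  mem[L2]=40
8. P0: store L2 := 44  bus=[BusRdX,Flush]  L2: P0=M P1=I  mem[L2]=68
9. P0: store L1 := 25  bus=[BusRdX]  L1: P0=M P1=I  mem[L1]=0
10. P1: load  L1  bus=[BusRd,Flush]  L1: P0=S P1=S  mem[L1]=25
11. P0: load  L2  bus=[-]  L2: P0=M P1=I  mem[L2]=68
12. P1: store L1 := 17  bus=[BusRdX]  L1: P0=I P1=M  mem[L1]=25
13. P0: load  L0  bus=[BusRd,Flush]  L0: P0=S P1=S  mem[L0]=6
14. P0: store L2 := 76  bus=[-]  L2: P0=M P1=I  mem[L2]=68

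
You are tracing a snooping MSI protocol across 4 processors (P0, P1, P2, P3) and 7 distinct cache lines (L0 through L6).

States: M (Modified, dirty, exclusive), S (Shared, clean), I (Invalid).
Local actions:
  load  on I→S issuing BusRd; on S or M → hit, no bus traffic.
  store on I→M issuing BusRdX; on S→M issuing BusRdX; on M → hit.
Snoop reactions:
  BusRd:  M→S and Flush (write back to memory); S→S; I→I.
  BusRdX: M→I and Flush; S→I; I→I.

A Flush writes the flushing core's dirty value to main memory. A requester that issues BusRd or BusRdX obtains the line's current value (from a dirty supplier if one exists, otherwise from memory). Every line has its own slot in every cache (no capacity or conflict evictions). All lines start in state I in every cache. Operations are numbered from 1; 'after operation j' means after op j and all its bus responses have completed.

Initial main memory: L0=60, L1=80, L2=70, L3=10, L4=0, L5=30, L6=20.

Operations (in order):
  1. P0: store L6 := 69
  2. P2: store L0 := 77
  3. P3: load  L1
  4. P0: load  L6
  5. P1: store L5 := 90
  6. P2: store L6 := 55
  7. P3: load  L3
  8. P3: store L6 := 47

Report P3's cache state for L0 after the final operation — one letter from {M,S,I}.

state = I

  op1 P0: store L6 := 69 → M/I/I/I on L6; bus BusRdX; mem=20
  op2 P2: store L0 := 77 → I/I/M/I on L0; bus BusRdX; mem=60
  op3 P3: load  L1 → I/I/I/S on L1; bus BusRd; mem=80
  op4 P0: load  L6 → M/I/I/I on L6; bus (none); mem=20
  op5 P1: store L5 := 90 → I/M/I/I on L5; bus BusRdX; mem=30
  op6 P2: store L6 := 55 → I/I/M/I on L6; bus BusRdX Flush; mem=69
  op7 P3: load  L3 → I/I/I/S on L3; bus BusRd; mem=10
  op8 P3: store L6 := 47 → I/I/I/M on L6; bus BusRdX Flush; mem=55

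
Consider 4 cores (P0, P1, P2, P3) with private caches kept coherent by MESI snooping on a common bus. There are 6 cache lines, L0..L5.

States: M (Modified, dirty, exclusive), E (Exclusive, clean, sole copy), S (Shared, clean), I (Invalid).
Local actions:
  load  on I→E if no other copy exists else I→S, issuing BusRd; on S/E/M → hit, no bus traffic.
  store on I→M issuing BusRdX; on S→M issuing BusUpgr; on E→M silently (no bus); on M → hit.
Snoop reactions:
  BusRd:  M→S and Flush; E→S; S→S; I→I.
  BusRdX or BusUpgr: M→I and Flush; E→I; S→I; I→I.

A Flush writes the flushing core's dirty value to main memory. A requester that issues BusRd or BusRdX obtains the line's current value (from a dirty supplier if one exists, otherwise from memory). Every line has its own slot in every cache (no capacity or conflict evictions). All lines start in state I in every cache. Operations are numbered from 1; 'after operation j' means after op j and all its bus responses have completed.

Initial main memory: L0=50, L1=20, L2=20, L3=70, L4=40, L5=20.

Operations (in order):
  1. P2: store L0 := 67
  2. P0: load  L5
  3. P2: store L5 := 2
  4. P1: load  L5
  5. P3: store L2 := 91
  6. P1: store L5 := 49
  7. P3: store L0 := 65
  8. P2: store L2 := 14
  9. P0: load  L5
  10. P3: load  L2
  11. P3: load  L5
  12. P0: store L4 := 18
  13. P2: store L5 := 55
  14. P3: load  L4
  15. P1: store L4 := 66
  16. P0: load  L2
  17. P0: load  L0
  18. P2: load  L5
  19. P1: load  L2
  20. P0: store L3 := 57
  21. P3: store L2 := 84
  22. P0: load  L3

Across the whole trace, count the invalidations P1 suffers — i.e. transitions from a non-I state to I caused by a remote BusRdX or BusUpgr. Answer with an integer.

invalidations = 2

[1] P2: store L0 := 67 | P0:I, P1:I, P2:M(67), P3:I | bus: BusRdX
[2] P0: load  L5 | P0:E(20), P1:I, P2:I, P3:I | bus: BusRd
[3] P2: store L5 := 2 | P0:I, P1:I, P2:M(2), P3:I | bus: BusRdX
[4] P1: load  L5 | P0:I, P1:S(2), P2:S(2), P3:I | bus: BusRd,Flush
[5] P3: store L2 := 91 | P0:I, P1:I, P2:I, P3:M(91) | bus: BusRdX
[6] P1: store L5 := 49 | P0:I, P1:M(49), P2:I, P3:I | bus: BusUpgr
[7] P3: store L0 := 65 | P0:I, P1:I, P2:I, P3:M(65) | bus: BusRdX,Flush
[8] P2: store L2 := 14 | P0:I, P1:I, P2:M(14), P3:I | bus: BusRdX,Flush
[9] P0: load  L5 | P0:S(49), P1:S(49), P2:I, P3:I | bus: BusRd,Flush
[10] P3: load  L2 | P0:I, P1:I, P2:S(14), P3:S(14) | bus: BusRd,Flush
[11] P3: load  L5 | P0:S(49), P1:S(49), P2:I, P3:S(49) | bus: BusRd
[12] P0: store L4 := 18 | P0:M(18), P1:I, P2:I, P3:I | bus: BusRdX
[13] P2: store L5 := 55 | P0:I, P1:I, P2:M(55), P3:I | bus: BusRdX
[14] P3: load  L4 | P0:S(18), P1:I, P2:I, P3:S(18) | bus: BusRd,Flush
[15] P1: store L4 := 66 | P0:I, P1:M(66), P2:I, P3:I | bus: BusRdX
[16] P0: load  L2 | P0:S(14), P1:I, P2:S(14), P3:S(14) | bus: BusRd
[17] P0: load  L0 | P0:S(65), P1:I, P2:I, P3:S(65) | bus: BusRd,Flush
[18] P2: load  L5 | P0:I, P1:I, P2:M(55), P3:I | bus: none
[19] P1: load  L2 | P0:S(14), P1:S(14), P2:S(14), P3:S(14) | bus: BusRd
[20] P0: store L3 := 57 | P0:M(57), P1:I, P2:I, P3:I | bus: BusRdX
[21] P3: store L2 := 84 | P0:I, P1:I, P2:I, P3:M(84) | bus: BusUpgr
[22] P0: load  L3 | P0:M(57), P1:I, P2:I, P3:I | bus: none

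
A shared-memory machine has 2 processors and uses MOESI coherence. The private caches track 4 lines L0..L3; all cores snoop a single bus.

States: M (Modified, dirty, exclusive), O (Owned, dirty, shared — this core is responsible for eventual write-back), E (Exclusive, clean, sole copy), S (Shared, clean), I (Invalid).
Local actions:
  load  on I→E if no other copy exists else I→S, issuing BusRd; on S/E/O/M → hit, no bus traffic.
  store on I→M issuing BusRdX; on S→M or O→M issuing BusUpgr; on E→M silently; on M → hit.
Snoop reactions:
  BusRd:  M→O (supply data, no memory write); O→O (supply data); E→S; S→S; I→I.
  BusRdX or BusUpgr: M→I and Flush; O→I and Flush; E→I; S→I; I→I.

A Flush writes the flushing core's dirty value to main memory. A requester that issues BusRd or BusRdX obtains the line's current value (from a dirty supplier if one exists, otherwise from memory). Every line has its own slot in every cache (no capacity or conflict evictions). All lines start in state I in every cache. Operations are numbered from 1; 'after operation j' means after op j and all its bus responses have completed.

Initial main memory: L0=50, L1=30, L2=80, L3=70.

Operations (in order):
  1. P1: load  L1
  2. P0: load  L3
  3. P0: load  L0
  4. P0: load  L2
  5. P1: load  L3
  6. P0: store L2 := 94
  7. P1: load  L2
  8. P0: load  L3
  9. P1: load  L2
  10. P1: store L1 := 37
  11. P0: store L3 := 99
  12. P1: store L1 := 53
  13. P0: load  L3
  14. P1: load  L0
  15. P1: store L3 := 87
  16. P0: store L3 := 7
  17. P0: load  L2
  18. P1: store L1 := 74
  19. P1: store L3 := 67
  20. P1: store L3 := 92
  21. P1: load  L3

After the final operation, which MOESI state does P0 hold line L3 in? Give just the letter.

state = I

[1] P1: load  L1 | P0:I, P1:E(30) | bus: BusRd
[2] P0: load  L3 | P0:E(70), P1:I | bus: BusRd
[3] P0: load  L0 | P0:E(50), P1:I | bus: BusRd
[4] P0: load  L2 | P0:E(80), P1:I | bus: BusRd
[5] P1: load  L3 | P0:S(70), P1:S(70) | bus: BusRd
[6] P0: store L2 := 94 | P0:M(94), P1:I | bus: none
[7] P1: load  L2 | P0:O(94), P1:S(94) | bus: BusRd
[8] P0: load  L3 | P0:S(70), P1:S(70) | bus: none
[9] P1: load  L2 | P0:O(94), P1:S(94) | bus: none
[10] P1: store L1 := 37 | P0:I, P1:M(37) | bus: none
[11] P0: store L3 := 99 | P0:M(99), P1:I | bus: BusUpgr
[12] P1: store L1 := 53 | P0:I, P1:M(53) | bus: none
[13] P0: load  L3 | P0:M(99), P1:I | bus: none
[14] P1: load  L0 | P0:S(50), P1:S(50) | bus: BusRd
[15] P1: store L3 := 87 | P0:I, P1:M(87) | bus: BusRdX,Flush
[16] P0: store L3 := 7 | P0:M(7), P1:I | bus: BusRdX,Flush
[17] P0: load  L2 | P0:O(94), P1:S(94) | bus: none
[18] P1: store L1 := 74 | P0:I, P1:M(74) | bus: none
[19] P1: store L3 := 67 | P0:I, P1:M(67) | bus: BusRdX,Flush
[20] P1: store L3 := 92 | P0:I, P1:M(92) | bus: none
[21] P1: load  L3 | P0:I, P1:M(92) | bus: none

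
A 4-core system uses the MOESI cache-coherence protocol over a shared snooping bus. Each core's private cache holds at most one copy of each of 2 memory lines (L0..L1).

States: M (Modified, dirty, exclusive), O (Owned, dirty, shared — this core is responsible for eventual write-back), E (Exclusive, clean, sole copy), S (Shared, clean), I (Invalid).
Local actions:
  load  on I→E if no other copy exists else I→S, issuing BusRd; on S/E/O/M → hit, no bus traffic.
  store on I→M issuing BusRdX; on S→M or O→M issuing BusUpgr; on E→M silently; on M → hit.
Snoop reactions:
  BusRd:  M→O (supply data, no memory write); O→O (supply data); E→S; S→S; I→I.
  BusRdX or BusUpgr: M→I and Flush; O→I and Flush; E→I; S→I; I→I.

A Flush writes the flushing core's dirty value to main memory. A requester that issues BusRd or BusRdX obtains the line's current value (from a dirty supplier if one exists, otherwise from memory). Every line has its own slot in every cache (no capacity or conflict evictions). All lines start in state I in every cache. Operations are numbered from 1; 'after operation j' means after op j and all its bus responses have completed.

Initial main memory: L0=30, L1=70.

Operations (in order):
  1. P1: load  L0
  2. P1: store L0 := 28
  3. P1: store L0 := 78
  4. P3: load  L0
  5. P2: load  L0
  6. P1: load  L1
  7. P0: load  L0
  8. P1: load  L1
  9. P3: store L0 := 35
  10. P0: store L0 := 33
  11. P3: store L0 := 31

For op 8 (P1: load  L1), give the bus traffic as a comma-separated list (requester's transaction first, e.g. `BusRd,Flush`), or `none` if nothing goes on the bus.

[1] P1: load  L0 | P0:I, P1:E(30), P2:I, P3:I | bus: BusRd
[2] P1: store L0 := 28 | P0:I, P1:M(28), P2:I, P3:I | bus: none
[3] P1: store L0 := 78 | P0:I, P1:M(78), P2:I, P3:I | bus: none
[4] P3: load  L0 | P0:I, P1:O(78), P2:I, P3:S(78) | bus: BusRd
[5] P2: load  L0 | P0:I, P1:O(78), P2:S(78), P3:S(78) | bus: BusRd
[6] P1: load  L1 | P0:I, P1:E(70), P2:I, P3:I | bus: BusRd
[7] P0: load  L0 | P0:S(78), P1:O(78), P2:S(78), P3:S(78) | bus: BusRd
[8] P1: load  L1 | P0:I, P1:E(70), P2:I, P3:I | bus: none
[9] P3: store L0 := 35 | P0:I, P1:I, P2:I, P3:M(35) | bus: BusUpgr,Flush
[10] P0: store L0 := 33 | P0:M(33), P1:I, P2:I, P3:I | bus: BusRdX,Flush
[11] P3: store L0 := 31 | P0:I, P1:I, P2:I, P3:M(31) | bus: BusRdX,Flush

bus = none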